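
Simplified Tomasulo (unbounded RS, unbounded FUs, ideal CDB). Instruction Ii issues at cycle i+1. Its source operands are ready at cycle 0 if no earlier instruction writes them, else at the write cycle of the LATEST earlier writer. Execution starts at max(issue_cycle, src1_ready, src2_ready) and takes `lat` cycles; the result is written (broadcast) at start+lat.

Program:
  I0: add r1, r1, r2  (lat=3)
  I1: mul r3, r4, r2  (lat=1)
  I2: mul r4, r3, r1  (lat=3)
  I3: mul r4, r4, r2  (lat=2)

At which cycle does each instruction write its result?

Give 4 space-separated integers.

Answer: 4 3 7 9

Derivation:
I0 add r1: issue@1 deps=(None,None) exec_start@1 write@4
I1 mul r3: issue@2 deps=(None,None) exec_start@2 write@3
I2 mul r4: issue@3 deps=(1,0) exec_start@4 write@7
I3 mul r4: issue@4 deps=(2,None) exec_start@7 write@9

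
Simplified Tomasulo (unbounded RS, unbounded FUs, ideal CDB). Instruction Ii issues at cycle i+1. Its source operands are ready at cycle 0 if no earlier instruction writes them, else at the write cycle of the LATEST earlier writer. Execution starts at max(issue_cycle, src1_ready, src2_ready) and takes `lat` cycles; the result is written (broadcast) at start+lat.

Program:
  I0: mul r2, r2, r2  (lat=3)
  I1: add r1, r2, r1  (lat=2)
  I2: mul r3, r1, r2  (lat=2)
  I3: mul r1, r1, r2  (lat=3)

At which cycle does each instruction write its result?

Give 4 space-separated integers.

I0 mul r2: issue@1 deps=(None,None) exec_start@1 write@4
I1 add r1: issue@2 deps=(0,None) exec_start@4 write@6
I2 mul r3: issue@3 deps=(1,0) exec_start@6 write@8
I3 mul r1: issue@4 deps=(1,0) exec_start@6 write@9

Answer: 4 6 8 9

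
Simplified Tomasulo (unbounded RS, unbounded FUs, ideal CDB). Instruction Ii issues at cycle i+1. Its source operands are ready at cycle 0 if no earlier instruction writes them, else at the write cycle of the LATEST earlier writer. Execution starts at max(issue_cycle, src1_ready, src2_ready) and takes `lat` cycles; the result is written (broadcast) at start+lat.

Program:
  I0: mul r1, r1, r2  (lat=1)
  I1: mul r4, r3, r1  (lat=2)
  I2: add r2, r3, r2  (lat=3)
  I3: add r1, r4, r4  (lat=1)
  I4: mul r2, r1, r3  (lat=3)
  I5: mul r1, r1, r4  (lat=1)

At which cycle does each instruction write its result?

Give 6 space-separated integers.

Answer: 2 4 6 5 8 7

Derivation:
I0 mul r1: issue@1 deps=(None,None) exec_start@1 write@2
I1 mul r4: issue@2 deps=(None,0) exec_start@2 write@4
I2 add r2: issue@3 deps=(None,None) exec_start@3 write@6
I3 add r1: issue@4 deps=(1,1) exec_start@4 write@5
I4 mul r2: issue@5 deps=(3,None) exec_start@5 write@8
I5 mul r1: issue@6 deps=(3,1) exec_start@6 write@7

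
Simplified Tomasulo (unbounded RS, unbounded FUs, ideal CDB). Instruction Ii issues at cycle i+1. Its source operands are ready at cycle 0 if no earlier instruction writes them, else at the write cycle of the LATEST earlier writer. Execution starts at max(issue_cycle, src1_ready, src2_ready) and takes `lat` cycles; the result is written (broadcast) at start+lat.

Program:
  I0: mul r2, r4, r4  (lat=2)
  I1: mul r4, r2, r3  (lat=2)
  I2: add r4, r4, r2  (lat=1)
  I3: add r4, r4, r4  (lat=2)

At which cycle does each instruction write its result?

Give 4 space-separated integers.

Answer: 3 5 6 8

Derivation:
I0 mul r2: issue@1 deps=(None,None) exec_start@1 write@3
I1 mul r4: issue@2 deps=(0,None) exec_start@3 write@5
I2 add r4: issue@3 deps=(1,0) exec_start@5 write@6
I3 add r4: issue@4 deps=(2,2) exec_start@6 write@8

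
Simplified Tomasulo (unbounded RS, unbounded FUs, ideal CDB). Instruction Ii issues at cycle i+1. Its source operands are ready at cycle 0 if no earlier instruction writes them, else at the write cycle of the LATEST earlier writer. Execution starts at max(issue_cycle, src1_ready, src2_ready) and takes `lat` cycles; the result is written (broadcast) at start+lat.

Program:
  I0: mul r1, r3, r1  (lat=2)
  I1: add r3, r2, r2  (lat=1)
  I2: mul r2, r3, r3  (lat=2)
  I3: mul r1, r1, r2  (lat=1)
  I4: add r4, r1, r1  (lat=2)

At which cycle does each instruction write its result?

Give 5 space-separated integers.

Answer: 3 3 5 6 8

Derivation:
I0 mul r1: issue@1 deps=(None,None) exec_start@1 write@3
I1 add r3: issue@2 deps=(None,None) exec_start@2 write@3
I2 mul r2: issue@3 deps=(1,1) exec_start@3 write@5
I3 mul r1: issue@4 deps=(0,2) exec_start@5 write@6
I4 add r4: issue@5 deps=(3,3) exec_start@6 write@8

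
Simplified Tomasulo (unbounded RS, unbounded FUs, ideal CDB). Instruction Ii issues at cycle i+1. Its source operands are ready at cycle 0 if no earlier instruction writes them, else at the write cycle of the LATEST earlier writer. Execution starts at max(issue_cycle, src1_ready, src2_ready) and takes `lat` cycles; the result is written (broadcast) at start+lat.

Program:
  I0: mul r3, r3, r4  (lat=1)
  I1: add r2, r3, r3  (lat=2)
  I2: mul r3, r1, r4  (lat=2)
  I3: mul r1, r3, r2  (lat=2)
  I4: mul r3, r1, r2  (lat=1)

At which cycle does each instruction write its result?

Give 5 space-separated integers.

Answer: 2 4 5 7 8

Derivation:
I0 mul r3: issue@1 deps=(None,None) exec_start@1 write@2
I1 add r2: issue@2 deps=(0,0) exec_start@2 write@4
I2 mul r3: issue@3 deps=(None,None) exec_start@3 write@5
I3 mul r1: issue@4 deps=(2,1) exec_start@5 write@7
I4 mul r3: issue@5 deps=(3,1) exec_start@7 write@8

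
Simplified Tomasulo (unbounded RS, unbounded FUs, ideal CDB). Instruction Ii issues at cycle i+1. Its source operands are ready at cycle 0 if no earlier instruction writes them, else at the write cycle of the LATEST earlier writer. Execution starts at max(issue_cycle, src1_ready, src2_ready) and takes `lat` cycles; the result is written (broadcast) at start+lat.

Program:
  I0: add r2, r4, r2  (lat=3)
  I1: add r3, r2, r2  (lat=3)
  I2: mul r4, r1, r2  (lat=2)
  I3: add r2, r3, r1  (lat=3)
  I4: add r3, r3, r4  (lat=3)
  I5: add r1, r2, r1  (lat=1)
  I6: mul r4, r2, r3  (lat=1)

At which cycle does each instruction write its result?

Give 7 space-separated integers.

Answer: 4 7 6 10 10 11 11

Derivation:
I0 add r2: issue@1 deps=(None,None) exec_start@1 write@4
I1 add r3: issue@2 deps=(0,0) exec_start@4 write@7
I2 mul r4: issue@3 deps=(None,0) exec_start@4 write@6
I3 add r2: issue@4 deps=(1,None) exec_start@7 write@10
I4 add r3: issue@5 deps=(1,2) exec_start@7 write@10
I5 add r1: issue@6 deps=(3,None) exec_start@10 write@11
I6 mul r4: issue@7 deps=(3,4) exec_start@10 write@11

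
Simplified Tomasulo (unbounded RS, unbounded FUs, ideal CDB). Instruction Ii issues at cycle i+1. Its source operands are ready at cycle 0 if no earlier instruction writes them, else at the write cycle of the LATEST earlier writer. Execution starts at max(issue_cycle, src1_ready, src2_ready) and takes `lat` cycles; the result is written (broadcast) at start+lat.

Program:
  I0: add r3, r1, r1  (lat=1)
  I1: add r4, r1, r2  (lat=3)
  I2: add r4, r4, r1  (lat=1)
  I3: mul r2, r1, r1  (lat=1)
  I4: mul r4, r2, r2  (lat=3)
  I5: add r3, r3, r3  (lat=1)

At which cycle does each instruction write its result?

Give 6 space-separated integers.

I0 add r3: issue@1 deps=(None,None) exec_start@1 write@2
I1 add r4: issue@2 deps=(None,None) exec_start@2 write@5
I2 add r4: issue@3 deps=(1,None) exec_start@5 write@6
I3 mul r2: issue@4 deps=(None,None) exec_start@4 write@5
I4 mul r4: issue@5 deps=(3,3) exec_start@5 write@8
I5 add r3: issue@6 deps=(0,0) exec_start@6 write@7

Answer: 2 5 6 5 8 7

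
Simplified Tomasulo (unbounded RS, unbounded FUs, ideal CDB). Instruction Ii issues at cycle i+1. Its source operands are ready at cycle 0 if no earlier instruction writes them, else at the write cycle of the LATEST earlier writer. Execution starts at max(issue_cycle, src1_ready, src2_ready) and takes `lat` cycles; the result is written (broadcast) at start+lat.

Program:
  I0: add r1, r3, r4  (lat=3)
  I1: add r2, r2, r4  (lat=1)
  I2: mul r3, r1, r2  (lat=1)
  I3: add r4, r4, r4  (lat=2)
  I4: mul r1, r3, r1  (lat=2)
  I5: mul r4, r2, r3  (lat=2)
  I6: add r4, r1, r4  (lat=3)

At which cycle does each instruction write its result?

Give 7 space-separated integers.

I0 add r1: issue@1 deps=(None,None) exec_start@1 write@4
I1 add r2: issue@2 deps=(None,None) exec_start@2 write@3
I2 mul r3: issue@3 deps=(0,1) exec_start@4 write@5
I3 add r4: issue@4 deps=(None,None) exec_start@4 write@6
I4 mul r1: issue@5 deps=(2,0) exec_start@5 write@7
I5 mul r4: issue@6 deps=(1,2) exec_start@6 write@8
I6 add r4: issue@7 deps=(4,5) exec_start@8 write@11

Answer: 4 3 5 6 7 8 11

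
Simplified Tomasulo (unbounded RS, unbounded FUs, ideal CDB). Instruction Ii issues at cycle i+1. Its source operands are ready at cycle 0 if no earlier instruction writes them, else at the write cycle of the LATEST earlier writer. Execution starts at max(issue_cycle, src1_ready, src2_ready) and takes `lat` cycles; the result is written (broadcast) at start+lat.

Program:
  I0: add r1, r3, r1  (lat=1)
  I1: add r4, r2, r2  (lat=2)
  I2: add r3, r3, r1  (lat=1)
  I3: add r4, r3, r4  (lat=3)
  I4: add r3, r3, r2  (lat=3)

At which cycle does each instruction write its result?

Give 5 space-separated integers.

Answer: 2 4 4 7 8

Derivation:
I0 add r1: issue@1 deps=(None,None) exec_start@1 write@2
I1 add r4: issue@2 deps=(None,None) exec_start@2 write@4
I2 add r3: issue@3 deps=(None,0) exec_start@3 write@4
I3 add r4: issue@4 deps=(2,1) exec_start@4 write@7
I4 add r3: issue@5 deps=(2,None) exec_start@5 write@8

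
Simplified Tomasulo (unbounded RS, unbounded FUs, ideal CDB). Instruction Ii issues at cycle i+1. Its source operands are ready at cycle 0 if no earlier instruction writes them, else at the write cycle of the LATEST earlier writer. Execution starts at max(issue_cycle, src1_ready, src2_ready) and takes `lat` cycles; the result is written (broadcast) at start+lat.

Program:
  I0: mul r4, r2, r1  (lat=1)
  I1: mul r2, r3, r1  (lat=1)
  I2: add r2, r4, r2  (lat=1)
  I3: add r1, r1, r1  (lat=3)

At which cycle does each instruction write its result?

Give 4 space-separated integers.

I0 mul r4: issue@1 deps=(None,None) exec_start@1 write@2
I1 mul r2: issue@2 deps=(None,None) exec_start@2 write@3
I2 add r2: issue@3 deps=(0,1) exec_start@3 write@4
I3 add r1: issue@4 deps=(None,None) exec_start@4 write@7

Answer: 2 3 4 7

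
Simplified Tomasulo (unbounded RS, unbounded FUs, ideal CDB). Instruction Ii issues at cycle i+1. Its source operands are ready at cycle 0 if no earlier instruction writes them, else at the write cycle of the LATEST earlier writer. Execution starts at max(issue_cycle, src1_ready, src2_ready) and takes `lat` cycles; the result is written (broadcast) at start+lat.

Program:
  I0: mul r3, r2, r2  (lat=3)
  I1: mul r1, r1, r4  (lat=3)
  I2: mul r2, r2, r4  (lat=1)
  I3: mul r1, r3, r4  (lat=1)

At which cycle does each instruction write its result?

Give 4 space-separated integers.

I0 mul r3: issue@1 deps=(None,None) exec_start@1 write@4
I1 mul r1: issue@2 deps=(None,None) exec_start@2 write@5
I2 mul r2: issue@3 deps=(None,None) exec_start@3 write@4
I3 mul r1: issue@4 deps=(0,None) exec_start@4 write@5

Answer: 4 5 4 5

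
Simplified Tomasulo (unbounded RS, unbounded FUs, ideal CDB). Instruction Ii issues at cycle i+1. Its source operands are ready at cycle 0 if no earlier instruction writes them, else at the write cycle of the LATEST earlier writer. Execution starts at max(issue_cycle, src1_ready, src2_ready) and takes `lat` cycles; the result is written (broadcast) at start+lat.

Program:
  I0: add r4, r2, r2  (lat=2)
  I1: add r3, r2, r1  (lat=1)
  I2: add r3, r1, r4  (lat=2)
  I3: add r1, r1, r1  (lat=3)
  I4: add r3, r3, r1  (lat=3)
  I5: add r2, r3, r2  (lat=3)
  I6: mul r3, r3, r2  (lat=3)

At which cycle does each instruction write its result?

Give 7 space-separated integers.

I0 add r4: issue@1 deps=(None,None) exec_start@1 write@3
I1 add r3: issue@2 deps=(None,None) exec_start@2 write@3
I2 add r3: issue@3 deps=(None,0) exec_start@3 write@5
I3 add r1: issue@4 deps=(None,None) exec_start@4 write@7
I4 add r3: issue@5 deps=(2,3) exec_start@7 write@10
I5 add r2: issue@6 deps=(4,None) exec_start@10 write@13
I6 mul r3: issue@7 deps=(4,5) exec_start@13 write@16

Answer: 3 3 5 7 10 13 16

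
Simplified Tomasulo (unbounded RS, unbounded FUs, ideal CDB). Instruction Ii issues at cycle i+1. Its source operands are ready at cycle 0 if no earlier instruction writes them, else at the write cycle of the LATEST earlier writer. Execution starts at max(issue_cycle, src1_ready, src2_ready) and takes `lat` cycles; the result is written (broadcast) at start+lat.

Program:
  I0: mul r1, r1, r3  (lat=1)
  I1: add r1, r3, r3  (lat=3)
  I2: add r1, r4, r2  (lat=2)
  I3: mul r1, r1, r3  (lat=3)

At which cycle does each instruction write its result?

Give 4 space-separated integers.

Answer: 2 5 5 8

Derivation:
I0 mul r1: issue@1 deps=(None,None) exec_start@1 write@2
I1 add r1: issue@2 deps=(None,None) exec_start@2 write@5
I2 add r1: issue@3 deps=(None,None) exec_start@3 write@5
I3 mul r1: issue@4 deps=(2,None) exec_start@5 write@8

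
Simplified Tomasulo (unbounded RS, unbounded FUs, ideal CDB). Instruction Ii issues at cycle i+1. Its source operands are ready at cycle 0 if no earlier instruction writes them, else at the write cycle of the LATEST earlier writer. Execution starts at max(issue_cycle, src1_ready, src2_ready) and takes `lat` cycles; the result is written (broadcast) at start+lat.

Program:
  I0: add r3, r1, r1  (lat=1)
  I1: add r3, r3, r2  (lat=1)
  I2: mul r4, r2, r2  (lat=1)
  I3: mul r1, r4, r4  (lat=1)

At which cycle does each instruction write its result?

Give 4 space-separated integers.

Answer: 2 3 4 5

Derivation:
I0 add r3: issue@1 deps=(None,None) exec_start@1 write@2
I1 add r3: issue@2 deps=(0,None) exec_start@2 write@3
I2 mul r4: issue@3 deps=(None,None) exec_start@3 write@4
I3 mul r1: issue@4 deps=(2,2) exec_start@4 write@5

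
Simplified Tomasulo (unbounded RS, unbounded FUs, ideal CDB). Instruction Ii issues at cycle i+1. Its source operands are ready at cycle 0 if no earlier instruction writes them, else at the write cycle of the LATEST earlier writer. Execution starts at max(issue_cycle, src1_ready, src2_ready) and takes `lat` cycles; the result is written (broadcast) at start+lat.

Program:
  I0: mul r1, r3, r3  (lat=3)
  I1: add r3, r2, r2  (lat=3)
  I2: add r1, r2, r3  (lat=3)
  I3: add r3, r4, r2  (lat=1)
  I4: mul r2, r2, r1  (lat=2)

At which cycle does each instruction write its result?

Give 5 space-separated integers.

I0 mul r1: issue@1 deps=(None,None) exec_start@1 write@4
I1 add r3: issue@2 deps=(None,None) exec_start@2 write@5
I2 add r1: issue@3 deps=(None,1) exec_start@5 write@8
I3 add r3: issue@4 deps=(None,None) exec_start@4 write@5
I4 mul r2: issue@5 deps=(None,2) exec_start@8 write@10

Answer: 4 5 8 5 10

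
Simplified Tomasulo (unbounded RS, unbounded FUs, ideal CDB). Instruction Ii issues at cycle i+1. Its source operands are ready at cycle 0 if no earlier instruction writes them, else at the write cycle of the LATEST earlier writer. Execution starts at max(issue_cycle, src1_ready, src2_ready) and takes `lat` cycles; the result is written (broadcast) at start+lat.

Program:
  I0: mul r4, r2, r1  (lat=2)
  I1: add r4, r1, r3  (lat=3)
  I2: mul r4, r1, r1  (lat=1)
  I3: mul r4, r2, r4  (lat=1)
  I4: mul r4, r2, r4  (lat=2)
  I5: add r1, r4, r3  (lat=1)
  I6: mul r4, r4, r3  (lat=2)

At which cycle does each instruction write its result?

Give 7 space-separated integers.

I0 mul r4: issue@1 deps=(None,None) exec_start@1 write@3
I1 add r4: issue@2 deps=(None,None) exec_start@2 write@5
I2 mul r4: issue@3 deps=(None,None) exec_start@3 write@4
I3 mul r4: issue@4 deps=(None,2) exec_start@4 write@5
I4 mul r4: issue@5 deps=(None,3) exec_start@5 write@7
I5 add r1: issue@6 deps=(4,None) exec_start@7 write@8
I6 mul r4: issue@7 deps=(4,None) exec_start@7 write@9

Answer: 3 5 4 5 7 8 9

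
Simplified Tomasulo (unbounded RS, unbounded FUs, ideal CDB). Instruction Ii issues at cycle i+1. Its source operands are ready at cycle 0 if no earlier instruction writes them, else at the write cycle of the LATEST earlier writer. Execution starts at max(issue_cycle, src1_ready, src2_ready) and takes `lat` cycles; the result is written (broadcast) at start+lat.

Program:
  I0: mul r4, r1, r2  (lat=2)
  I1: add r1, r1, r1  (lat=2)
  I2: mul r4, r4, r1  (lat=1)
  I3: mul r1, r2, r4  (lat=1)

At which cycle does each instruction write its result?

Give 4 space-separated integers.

I0 mul r4: issue@1 deps=(None,None) exec_start@1 write@3
I1 add r1: issue@2 deps=(None,None) exec_start@2 write@4
I2 mul r4: issue@3 deps=(0,1) exec_start@4 write@5
I3 mul r1: issue@4 deps=(None,2) exec_start@5 write@6

Answer: 3 4 5 6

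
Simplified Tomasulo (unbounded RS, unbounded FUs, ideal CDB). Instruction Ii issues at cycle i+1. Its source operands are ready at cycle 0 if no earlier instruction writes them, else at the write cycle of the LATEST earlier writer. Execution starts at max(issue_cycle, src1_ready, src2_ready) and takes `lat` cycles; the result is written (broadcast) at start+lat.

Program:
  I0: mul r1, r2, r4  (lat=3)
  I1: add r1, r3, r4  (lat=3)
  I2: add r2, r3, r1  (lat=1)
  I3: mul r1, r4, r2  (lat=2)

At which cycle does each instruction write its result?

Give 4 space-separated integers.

Answer: 4 5 6 8

Derivation:
I0 mul r1: issue@1 deps=(None,None) exec_start@1 write@4
I1 add r1: issue@2 deps=(None,None) exec_start@2 write@5
I2 add r2: issue@3 deps=(None,1) exec_start@5 write@6
I3 mul r1: issue@4 deps=(None,2) exec_start@6 write@8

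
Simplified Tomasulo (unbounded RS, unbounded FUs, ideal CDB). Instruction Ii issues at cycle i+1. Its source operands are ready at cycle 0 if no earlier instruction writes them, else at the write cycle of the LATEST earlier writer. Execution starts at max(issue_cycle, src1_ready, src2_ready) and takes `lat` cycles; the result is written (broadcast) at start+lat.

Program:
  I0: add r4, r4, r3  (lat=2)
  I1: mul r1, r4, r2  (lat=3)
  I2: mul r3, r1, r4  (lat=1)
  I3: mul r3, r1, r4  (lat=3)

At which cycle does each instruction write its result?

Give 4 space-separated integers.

I0 add r4: issue@1 deps=(None,None) exec_start@1 write@3
I1 mul r1: issue@2 deps=(0,None) exec_start@3 write@6
I2 mul r3: issue@3 deps=(1,0) exec_start@6 write@7
I3 mul r3: issue@4 deps=(1,0) exec_start@6 write@9

Answer: 3 6 7 9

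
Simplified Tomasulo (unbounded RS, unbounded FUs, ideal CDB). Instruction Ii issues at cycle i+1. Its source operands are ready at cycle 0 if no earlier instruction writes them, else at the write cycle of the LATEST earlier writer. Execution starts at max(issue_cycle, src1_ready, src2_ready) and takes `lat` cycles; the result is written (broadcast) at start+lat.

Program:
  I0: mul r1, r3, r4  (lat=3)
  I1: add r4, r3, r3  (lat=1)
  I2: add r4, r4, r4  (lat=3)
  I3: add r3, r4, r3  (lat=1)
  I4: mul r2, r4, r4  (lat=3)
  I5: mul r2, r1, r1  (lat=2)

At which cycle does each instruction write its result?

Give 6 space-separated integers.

Answer: 4 3 6 7 9 8

Derivation:
I0 mul r1: issue@1 deps=(None,None) exec_start@1 write@4
I1 add r4: issue@2 deps=(None,None) exec_start@2 write@3
I2 add r4: issue@3 deps=(1,1) exec_start@3 write@6
I3 add r3: issue@4 deps=(2,None) exec_start@6 write@7
I4 mul r2: issue@5 deps=(2,2) exec_start@6 write@9
I5 mul r2: issue@6 deps=(0,0) exec_start@6 write@8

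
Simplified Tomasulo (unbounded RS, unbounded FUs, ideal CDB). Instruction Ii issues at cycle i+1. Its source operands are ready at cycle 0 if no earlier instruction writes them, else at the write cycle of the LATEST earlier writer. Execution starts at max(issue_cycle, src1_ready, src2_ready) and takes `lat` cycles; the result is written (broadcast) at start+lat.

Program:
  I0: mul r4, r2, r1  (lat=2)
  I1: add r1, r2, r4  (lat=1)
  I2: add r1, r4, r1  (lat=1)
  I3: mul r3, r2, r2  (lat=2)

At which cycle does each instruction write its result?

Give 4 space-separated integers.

I0 mul r4: issue@1 deps=(None,None) exec_start@1 write@3
I1 add r1: issue@2 deps=(None,0) exec_start@3 write@4
I2 add r1: issue@3 deps=(0,1) exec_start@4 write@5
I3 mul r3: issue@4 deps=(None,None) exec_start@4 write@6

Answer: 3 4 5 6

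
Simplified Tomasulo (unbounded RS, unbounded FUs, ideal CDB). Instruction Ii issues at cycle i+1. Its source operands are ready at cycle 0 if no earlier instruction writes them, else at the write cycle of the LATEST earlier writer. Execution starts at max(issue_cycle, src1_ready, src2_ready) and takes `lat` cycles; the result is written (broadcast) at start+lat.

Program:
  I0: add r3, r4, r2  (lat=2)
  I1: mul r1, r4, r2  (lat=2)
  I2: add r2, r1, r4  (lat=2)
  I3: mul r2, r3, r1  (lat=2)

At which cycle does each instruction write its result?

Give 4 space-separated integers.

Answer: 3 4 6 6

Derivation:
I0 add r3: issue@1 deps=(None,None) exec_start@1 write@3
I1 mul r1: issue@2 deps=(None,None) exec_start@2 write@4
I2 add r2: issue@3 deps=(1,None) exec_start@4 write@6
I3 mul r2: issue@4 deps=(0,1) exec_start@4 write@6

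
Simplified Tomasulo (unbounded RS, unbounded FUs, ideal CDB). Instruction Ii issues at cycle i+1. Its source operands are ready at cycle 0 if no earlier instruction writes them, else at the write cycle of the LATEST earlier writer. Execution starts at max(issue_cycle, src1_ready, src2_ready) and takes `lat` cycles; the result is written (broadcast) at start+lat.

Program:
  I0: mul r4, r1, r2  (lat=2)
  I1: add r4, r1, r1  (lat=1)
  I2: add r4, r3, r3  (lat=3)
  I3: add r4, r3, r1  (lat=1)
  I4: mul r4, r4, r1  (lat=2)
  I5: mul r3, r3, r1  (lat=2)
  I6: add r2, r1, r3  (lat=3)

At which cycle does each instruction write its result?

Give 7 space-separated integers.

Answer: 3 3 6 5 7 8 11

Derivation:
I0 mul r4: issue@1 deps=(None,None) exec_start@1 write@3
I1 add r4: issue@2 deps=(None,None) exec_start@2 write@3
I2 add r4: issue@3 deps=(None,None) exec_start@3 write@6
I3 add r4: issue@4 deps=(None,None) exec_start@4 write@5
I4 mul r4: issue@5 deps=(3,None) exec_start@5 write@7
I5 mul r3: issue@6 deps=(None,None) exec_start@6 write@8
I6 add r2: issue@7 deps=(None,5) exec_start@8 write@11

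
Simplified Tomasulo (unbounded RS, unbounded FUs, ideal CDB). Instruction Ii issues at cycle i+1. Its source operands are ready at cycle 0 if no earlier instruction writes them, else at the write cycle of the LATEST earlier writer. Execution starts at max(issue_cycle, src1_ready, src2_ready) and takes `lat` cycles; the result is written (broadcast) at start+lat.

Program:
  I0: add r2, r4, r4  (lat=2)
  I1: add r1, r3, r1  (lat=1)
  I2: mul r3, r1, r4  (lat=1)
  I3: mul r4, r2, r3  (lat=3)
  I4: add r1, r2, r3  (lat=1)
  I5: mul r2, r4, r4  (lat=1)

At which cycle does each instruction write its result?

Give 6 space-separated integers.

Answer: 3 3 4 7 6 8

Derivation:
I0 add r2: issue@1 deps=(None,None) exec_start@1 write@3
I1 add r1: issue@2 deps=(None,None) exec_start@2 write@3
I2 mul r3: issue@3 deps=(1,None) exec_start@3 write@4
I3 mul r4: issue@4 deps=(0,2) exec_start@4 write@7
I4 add r1: issue@5 deps=(0,2) exec_start@5 write@6
I5 mul r2: issue@6 deps=(3,3) exec_start@7 write@8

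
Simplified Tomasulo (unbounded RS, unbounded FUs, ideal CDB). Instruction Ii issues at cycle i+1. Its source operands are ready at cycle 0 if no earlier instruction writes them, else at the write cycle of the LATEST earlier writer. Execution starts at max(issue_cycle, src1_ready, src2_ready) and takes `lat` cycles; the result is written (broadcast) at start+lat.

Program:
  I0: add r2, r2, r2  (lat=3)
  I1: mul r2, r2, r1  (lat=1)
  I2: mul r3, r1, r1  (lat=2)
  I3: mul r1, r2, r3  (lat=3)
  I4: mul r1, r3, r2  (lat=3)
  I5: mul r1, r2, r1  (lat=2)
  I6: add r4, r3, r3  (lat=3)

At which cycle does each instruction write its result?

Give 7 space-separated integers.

I0 add r2: issue@1 deps=(None,None) exec_start@1 write@4
I1 mul r2: issue@2 deps=(0,None) exec_start@4 write@5
I2 mul r3: issue@3 deps=(None,None) exec_start@3 write@5
I3 mul r1: issue@4 deps=(1,2) exec_start@5 write@8
I4 mul r1: issue@5 deps=(2,1) exec_start@5 write@8
I5 mul r1: issue@6 deps=(1,4) exec_start@8 write@10
I6 add r4: issue@7 deps=(2,2) exec_start@7 write@10

Answer: 4 5 5 8 8 10 10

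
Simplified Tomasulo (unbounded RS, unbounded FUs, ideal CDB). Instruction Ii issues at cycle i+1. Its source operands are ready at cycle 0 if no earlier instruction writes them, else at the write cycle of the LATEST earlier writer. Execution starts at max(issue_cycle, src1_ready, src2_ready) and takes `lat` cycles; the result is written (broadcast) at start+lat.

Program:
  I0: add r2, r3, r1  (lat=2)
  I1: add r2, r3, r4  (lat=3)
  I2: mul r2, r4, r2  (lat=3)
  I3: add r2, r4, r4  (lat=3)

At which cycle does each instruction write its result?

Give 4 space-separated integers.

I0 add r2: issue@1 deps=(None,None) exec_start@1 write@3
I1 add r2: issue@2 deps=(None,None) exec_start@2 write@5
I2 mul r2: issue@3 deps=(None,1) exec_start@5 write@8
I3 add r2: issue@4 deps=(None,None) exec_start@4 write@7

Answer: 3 5 8 7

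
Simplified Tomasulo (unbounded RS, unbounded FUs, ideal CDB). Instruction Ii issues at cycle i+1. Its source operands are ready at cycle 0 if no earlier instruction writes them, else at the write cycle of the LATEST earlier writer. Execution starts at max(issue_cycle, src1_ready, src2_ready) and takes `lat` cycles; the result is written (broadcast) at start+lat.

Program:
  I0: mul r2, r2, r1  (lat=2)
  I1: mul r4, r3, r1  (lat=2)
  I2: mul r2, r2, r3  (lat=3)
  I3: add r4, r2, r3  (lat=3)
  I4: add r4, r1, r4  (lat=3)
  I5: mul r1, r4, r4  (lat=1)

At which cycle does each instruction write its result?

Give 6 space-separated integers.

Answer: 3 4 6 9 12 13

Derivation:
I0 mul r2: issue@1 deps=(None,None) exec_start@1 write@3
I1 mul r4: issue@2 deps=(None,None) exec_start@2 write@4
I2 mul r2: issue@3 deps=(0,None) exec_start@3 write@6
I3 add r4: issue@4 deps=(2,None) exec_start@6 write@9
I4 add r4: issue@5 deps=(None,3) exec_start@9 write@12
I5 mul r1: issue@6 deps=(4,4) exec_start@12 write@13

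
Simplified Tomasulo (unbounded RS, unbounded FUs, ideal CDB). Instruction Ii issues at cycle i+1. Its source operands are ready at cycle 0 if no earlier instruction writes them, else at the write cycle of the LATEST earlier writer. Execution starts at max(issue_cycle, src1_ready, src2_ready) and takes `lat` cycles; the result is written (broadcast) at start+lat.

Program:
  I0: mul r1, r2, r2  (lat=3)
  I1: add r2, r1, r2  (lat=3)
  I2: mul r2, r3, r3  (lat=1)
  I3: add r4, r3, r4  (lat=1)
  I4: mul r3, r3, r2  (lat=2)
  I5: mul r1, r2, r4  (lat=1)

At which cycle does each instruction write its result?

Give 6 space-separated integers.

I0 mul r1: issue@1 deps=(None,None) exec_start@1 write@4
I1 add r2: issue@2 deps=(0,None) exec_start@4 write@7
I2 mul r2: issue@3 deps=(None,None) exec_start@3 write@4
I3 add r4: issue@4 deps=(None,None) exec_start@4 write@5
I4 mul r3: issue@5 deps=(None,2) exec_start@5 write@7
I5 mul r1: issue@6 deps=(2,3) exec_start@6 write@7

Answer: 4 7 4 5 7 7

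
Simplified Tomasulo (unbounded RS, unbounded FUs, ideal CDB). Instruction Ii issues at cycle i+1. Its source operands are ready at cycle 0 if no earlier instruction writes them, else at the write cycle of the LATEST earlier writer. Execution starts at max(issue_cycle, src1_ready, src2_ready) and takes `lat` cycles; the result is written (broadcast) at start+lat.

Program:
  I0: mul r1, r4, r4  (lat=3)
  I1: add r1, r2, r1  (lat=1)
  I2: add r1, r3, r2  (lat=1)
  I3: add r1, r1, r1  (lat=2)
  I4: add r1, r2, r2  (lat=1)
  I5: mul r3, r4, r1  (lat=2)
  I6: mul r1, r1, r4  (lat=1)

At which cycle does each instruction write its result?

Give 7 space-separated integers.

I0 mul r1: issue@1 deps=(None,None) exec_start@1 write@4
I1 add r1: issue@2 deps=(None,0) exec_start@4 write@5
I2 add r1: issue@3 deps=(None,None) exec_start@3 write@4
I3 add r1: issue@4 deps=(2,2) exec_start@4 write@6
I4 add r1: issue@5 deps=(None,None) exec_start@5 write@6
I5 mul r3: issue@6 deps=(None,4) exec_start@6 write@8
I6 mul r1: issue@7 deps=(4,None) exec_start@7 write@8

Answer: 4 5 4 6 6 8 8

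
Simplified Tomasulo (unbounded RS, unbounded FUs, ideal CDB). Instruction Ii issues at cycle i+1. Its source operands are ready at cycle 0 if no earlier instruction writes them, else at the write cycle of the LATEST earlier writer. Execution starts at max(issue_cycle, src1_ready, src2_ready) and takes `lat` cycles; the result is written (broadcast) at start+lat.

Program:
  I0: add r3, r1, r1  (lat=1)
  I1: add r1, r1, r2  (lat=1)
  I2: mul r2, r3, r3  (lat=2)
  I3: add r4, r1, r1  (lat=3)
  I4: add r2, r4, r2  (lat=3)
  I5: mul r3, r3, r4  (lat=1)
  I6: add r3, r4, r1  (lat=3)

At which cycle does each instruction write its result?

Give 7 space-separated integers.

I0 add r3: issue@1 deps=(None,None) exec_start@1 write@2
I1 add r1: issue@2 deps=(None,None) exec_start@2 write@3
I2 mul r2: issue@3 deps=(0,0) exec_start@3 write@5
I3 add r4: issue@4 deps=(1,1) exec_start@4 write@7
I4 add r2: issue@5 deps=(3,2) exec_start@7 write@10
I5 mul r3: issue@6 deps=(0,3) exec_start@7 write@8
I6 add r3: issue@7 deps=(3,1) exec_start@7 write@10

Answer: 2 3 5 7 10 8 10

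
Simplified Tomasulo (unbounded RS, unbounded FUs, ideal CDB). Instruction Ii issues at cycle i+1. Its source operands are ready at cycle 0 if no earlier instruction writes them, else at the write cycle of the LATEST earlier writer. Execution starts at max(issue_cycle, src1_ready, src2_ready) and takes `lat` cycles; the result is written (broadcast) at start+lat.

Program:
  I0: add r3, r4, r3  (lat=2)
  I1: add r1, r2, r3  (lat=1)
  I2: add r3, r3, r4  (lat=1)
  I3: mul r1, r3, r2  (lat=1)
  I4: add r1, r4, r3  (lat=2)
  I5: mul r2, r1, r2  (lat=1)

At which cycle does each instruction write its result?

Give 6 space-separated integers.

Answer: 3 4 4 5 7 8

Derivation:
I0 add r3: issue@1 deps=(None,None) exec_start@1 write@3
I1 add r1: issue@2 deps=(None,0) exec_start@3 write@4
I2 add r3: issue@3 deps=(0,None) exec_start@3 write@4
I3 mul r1: issue@4 deps=(2,None) exec_start@4 write@5
I4 add r1: issue@5 deps=(None,2) exec_start@5 write@7
I5 mul r2: issue@6 deps=(4,None) exec_start@7 write@8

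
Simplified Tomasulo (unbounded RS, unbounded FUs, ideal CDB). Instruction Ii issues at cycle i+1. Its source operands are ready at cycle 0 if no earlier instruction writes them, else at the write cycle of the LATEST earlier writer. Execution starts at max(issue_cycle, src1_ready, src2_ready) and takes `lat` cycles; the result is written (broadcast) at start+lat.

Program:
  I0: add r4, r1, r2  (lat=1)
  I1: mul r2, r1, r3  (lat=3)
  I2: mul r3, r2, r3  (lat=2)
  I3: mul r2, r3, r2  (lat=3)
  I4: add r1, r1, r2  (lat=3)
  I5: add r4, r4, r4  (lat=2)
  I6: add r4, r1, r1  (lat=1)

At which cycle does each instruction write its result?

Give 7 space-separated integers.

I0 add r4: issue@1 deps=(None,None) exec_start@1 write@2
I1 mul r2: issue@2 deps=(None,None) exec_start@2 write@5
I2 mul r3: issue@3 deps=(1,None) exec_start@5 write@7
I3 mul r2: issue@4 deps=(2,1) exec_start@7 write@10
I4 add r1: issue@5 deps=(None,3) exec_start@10 write@13
I5 add r4: issue@6 deps=(0,0) exec_start@6 write@8
I6 add r4: issue@7 deps=(4,4) exec_start@13 write@14

Answer: 2 5 7 10 13 8 14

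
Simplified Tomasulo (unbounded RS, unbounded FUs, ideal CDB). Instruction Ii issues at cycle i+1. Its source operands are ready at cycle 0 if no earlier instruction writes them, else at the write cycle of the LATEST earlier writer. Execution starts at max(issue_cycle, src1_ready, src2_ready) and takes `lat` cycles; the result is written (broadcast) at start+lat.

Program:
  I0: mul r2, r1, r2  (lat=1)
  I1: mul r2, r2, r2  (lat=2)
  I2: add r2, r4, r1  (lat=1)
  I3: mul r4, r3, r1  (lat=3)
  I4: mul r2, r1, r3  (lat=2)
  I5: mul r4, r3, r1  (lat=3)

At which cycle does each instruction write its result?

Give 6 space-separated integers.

I0 mul r2: issue@1 deps=(None,None) exec_start@1 write@2
I1 mul r2: issue@2 deps=(0,0) exec_start@2 write@4
I2 add r2: issue@3 deps=(None,None) exec_start@3 write@4
I3 mul r4: issue@4 deps=(None,None) exec_start@4 write@7
I4 mul r2: issue@5 deps=(None,None) exec_start@5 write@7
I5 mul r4: issue@6 deps=(None,None) exec_start@6 write@9

Answer: 2 4 4 7 7 9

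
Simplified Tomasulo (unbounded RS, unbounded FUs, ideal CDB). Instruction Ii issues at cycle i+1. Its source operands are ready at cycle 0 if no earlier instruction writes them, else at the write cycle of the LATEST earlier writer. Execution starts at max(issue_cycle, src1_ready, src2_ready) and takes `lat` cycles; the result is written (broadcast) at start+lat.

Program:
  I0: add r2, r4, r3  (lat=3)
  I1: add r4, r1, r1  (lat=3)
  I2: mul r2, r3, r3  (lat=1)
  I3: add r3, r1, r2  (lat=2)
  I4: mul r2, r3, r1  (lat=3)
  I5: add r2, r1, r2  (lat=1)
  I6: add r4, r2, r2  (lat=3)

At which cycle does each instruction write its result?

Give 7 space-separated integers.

I0 add r2: issue@1 deps=(None,None) exec_start@1 write@4
I1 add r4: issue@2 deps=(None,None) exec_start@2 write@5
I2 mul r2: issue@3 deps=(None,None) exec_start@3 write@4
I3 add r3: issue@4 deps=(None,2) exec_start@4 write@6
I4 mul r2: issue@5 deps=(3,None) exec_start@6 write@9
I5 add r2: issue@6 deps=(None,4) exec_start@9 write@10
I6 add r4: issue@7 deps=(5,5) exec_start@10 write@13

Answer: 4 5 4 6 9 10 13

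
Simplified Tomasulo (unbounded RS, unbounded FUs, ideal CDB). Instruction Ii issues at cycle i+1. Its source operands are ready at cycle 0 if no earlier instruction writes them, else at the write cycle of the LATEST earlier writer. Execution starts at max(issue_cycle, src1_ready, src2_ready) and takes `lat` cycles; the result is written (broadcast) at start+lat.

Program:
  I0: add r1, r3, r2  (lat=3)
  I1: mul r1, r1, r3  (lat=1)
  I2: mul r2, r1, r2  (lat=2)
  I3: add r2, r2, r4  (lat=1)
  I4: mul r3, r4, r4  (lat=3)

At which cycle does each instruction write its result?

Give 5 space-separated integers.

I0 add r1: issue@1 deps=(None,None) exec_start@1 write@4
I1 mul r1: issue@2 deps=(0,None) exec_start@4 write@5
I2 mul r2: issue@3 deps=(1,None) exec_start@5 write@7
I3 add r2: issue@4 deps=(2,None) exec_start@7 write@8
I4 mul r3: issue@5 deps=(None,None) exec_start@5 write@8

Answer: 4 5 7 8 8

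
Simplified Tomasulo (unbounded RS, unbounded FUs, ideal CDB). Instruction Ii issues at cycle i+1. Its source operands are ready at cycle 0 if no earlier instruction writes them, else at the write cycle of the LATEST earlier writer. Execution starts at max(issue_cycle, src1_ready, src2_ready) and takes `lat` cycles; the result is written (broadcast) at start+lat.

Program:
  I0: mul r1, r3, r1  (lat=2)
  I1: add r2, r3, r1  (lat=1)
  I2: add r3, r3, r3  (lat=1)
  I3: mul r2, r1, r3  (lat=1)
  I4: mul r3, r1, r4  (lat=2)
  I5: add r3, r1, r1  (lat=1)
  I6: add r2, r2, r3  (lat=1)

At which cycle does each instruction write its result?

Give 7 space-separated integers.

I0 mul r1: issue@1 deps=(None,None) exec_start@1 write@3
I1 add r2: issue@2 deps=(None,0) exec_start@3 write@4
I2 add r3: issue@3 deps=(None,None) exec_start@3 write@4
I3 mul r2: issue@4 deps=(0,2) exec_start@4 write@5
I4 mul r3: issue@5 deps=(0,None) exec_start@5 write@7
I5 add r3: issue@6 deps=(0,0) exec_start@6 write@7
I6 add r2: issue@7 deps=(3,5) exec_start@7 write@8

Answer: 3 4 4 5 7 7 8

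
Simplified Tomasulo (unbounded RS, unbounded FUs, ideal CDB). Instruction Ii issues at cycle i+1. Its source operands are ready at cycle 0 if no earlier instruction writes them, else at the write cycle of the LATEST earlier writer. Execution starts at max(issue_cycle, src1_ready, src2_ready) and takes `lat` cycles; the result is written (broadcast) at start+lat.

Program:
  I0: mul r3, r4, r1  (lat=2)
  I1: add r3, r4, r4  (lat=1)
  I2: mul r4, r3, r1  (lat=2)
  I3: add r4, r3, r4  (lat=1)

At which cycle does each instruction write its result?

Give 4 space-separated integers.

I0 mul r3: issue@1 deps=(None,None) exec_start@1 write@3
I1 add r3: issue@2 deps=(None,None) exec_start@2 write@3
I2 mul r4: issue@3 deps=(1,None) exec_start@3 write@5
I3 add r4: issue@4 deps=(1,2) exec_start@5 write@6

Answer: 3 3 5 6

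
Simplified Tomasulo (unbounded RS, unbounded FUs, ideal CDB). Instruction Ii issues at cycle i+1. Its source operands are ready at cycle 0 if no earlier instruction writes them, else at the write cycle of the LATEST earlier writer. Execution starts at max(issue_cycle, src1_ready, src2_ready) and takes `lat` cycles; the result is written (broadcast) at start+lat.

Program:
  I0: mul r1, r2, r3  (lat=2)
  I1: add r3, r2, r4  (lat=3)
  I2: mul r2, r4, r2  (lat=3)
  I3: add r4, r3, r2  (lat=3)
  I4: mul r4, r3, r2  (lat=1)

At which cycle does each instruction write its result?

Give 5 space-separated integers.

Answer: 3 5 6 9 7

Derivation:
I0 mul r1: issue@1 deps=(None,None) exec_start@1 write@3
I1 add r3: issue@2 deps=(None,None) exec_start@2 write@5
I2 mul r2: issue@3 deps=(None,None) exec_start@3 write@6
I3 add r4: issue@4 deps=(1,2) exec_start@6 write@9
I4 mul r4: issue@5 deps=(1,2) exec_start@6 write@7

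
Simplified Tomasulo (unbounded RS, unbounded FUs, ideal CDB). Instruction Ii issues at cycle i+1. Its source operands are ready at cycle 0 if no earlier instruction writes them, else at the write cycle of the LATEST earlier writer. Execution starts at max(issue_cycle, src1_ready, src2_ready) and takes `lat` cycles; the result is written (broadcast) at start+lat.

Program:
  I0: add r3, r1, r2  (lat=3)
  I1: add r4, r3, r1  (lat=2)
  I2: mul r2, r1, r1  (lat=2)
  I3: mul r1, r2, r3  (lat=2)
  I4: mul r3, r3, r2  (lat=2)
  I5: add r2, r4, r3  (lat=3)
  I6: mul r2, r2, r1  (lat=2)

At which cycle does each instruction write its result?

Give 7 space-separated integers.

Answer: 4 6 5 7 7 10 12

Derivation:
I0 add r3: issue@1 deps=(None,None) exec_start@1 write@4
I1 add r4: issue@2 deps=(0,None) exec_start@4 write@6
I2 mul r2: issue@3 deps=(None,None) exec_start@3 write@5
I3 mul r1: issue@4 deps=(2,0) exec_start@5 write@7
I4 mul r3: issue@5 deps=(0,2) exec_start@5 write@7
I5 add r2: issue@6 deps=(1,4) exec_start@7 write@10
I6 mul r2: issue@7 deps=(5,3) exec_start@10 write@12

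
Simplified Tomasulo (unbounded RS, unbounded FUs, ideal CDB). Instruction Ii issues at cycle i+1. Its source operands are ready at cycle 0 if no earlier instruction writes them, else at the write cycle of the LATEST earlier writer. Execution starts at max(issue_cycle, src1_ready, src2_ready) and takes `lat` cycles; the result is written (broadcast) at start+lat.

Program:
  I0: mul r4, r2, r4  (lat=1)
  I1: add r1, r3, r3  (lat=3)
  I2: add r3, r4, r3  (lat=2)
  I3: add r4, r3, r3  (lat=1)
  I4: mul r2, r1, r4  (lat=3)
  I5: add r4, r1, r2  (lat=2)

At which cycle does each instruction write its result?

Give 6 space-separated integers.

Answer: 2 5 5 6 9 11

Derivation:
I0 mul r4: issue@1 deps=(None,None) exec_start@1 write@2
I1 add r1: issue@2 deps=(None,None) exec_start@2 write@5
I2 add r3: issue@3 deps=(0,None) exec_start@3 write@5
I3 add r4: issue@4 deps=(2,2) exec_start@5 write@6
I4 mul r2: issue@5 deps=(1,3) exec_start@6 write@9
I5 add r4: issue@6 deps=(1,4) exec_start@9 write@11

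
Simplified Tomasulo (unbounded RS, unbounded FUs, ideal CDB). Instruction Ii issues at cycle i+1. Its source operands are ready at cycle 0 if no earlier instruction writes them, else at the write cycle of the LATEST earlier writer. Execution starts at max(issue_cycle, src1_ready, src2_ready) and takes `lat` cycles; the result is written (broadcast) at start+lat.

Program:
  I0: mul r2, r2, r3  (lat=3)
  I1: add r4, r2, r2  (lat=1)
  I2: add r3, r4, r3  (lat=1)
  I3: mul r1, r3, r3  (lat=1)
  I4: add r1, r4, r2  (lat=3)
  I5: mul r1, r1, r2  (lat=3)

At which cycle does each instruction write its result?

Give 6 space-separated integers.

Answer: 4 5 6 7 8 11

Derivation:
I0 mul r2: issue@1 deps=(None,None) exec_start@1 write@4
I1 add r4: issue@2 deps=(0,0) exec_start@4 write@5
I2 add r3: issue@3 deps=(1,None) exec_start@5 write@6
I3 mul r1: issue@4 deps=(2,2) exec_start@6 write@7
I4 add r1: issue@5 deps=(1,0) exec_start@5 write@8
I5 mul r1: issue@6 deps=(4,0) exec_start@8 write@11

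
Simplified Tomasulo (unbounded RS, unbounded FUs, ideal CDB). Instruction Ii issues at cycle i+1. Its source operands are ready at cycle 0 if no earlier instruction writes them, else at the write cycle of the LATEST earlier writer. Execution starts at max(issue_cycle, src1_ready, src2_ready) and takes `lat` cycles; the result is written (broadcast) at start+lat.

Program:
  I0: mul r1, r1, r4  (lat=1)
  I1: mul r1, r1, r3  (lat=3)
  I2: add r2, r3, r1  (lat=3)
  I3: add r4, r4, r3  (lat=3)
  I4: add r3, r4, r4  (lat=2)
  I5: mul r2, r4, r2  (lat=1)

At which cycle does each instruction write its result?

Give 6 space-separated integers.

Answer: 2 5 8 7 9 9

Derivation:
I0 mul r1: issue@1 deps=(None,None) exec_start@1 write@2
I1 mul r1: issue@2 deps=(0,None) exec_start@2 write@5
I2 add r2: issue@3 deps=(None,1) exec_start@5 write@8
I3 add r4: issue@4 deps=(None,None) exec_start@4 write@7
I4 add r3: issue@5 deps=(3,3) exec_start@7 write@9
I5 mul r2: issue@6 deps=(3,2) exec_start@8 write@9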